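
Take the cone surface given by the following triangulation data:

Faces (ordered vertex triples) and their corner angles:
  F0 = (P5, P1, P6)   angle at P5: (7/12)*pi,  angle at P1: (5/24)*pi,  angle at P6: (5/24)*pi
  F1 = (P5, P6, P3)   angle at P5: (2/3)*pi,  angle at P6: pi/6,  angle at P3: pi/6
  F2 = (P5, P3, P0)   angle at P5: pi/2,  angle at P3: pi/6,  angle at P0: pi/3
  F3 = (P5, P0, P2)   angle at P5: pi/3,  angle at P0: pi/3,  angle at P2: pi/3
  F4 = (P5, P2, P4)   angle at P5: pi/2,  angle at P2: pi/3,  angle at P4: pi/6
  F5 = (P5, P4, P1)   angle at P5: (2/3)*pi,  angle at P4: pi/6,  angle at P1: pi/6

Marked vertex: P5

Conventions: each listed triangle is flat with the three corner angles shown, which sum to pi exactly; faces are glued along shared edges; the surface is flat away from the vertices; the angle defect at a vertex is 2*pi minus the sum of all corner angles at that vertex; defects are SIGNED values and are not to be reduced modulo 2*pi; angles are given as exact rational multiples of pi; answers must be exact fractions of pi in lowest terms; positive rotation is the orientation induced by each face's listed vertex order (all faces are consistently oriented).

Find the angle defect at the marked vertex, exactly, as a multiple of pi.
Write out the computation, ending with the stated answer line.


Sum of corner angles at P5: (13/4)*pi
defect = 2*pi - (13/4)*pi

Answer: defect(P5) = (-5/4)*pi


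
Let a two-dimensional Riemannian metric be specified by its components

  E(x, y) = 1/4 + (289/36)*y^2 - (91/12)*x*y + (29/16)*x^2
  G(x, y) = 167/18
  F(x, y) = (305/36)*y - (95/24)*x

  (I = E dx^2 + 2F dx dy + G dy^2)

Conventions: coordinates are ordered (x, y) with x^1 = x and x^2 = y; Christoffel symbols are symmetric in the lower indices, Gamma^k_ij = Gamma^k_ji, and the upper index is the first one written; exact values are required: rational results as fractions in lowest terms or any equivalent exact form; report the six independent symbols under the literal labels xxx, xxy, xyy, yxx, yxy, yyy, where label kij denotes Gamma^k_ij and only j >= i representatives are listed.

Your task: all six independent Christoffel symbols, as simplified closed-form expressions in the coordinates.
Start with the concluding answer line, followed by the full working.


Answer: Gamma_xxx = (77805*x^2 - 331260*x*y + 5949*x + 352580*y^2 - 8514*y)/(5949*x^2 - 17028*x*y + 14004*y^2 + 12024), Gamma_xxy = (-182364*x + 386104*y)/(5949*x^2 - 17028*x*y + 14004*y^2 + 12024), Gamma_xyy = 407480/(5949*x^2 - 17028*x*y + 14004*y^2 + 12024), Gamma_yxx = (71253*x^3 - 448974*x^2*y + 946764*x*y^2 - 3600*x*y + 9828*x - 668168*y^3 + 3600*y^2 - 20808*y - 10260)/(11898*x^2 - 34056*x*y + 28008*y^2 + 24048), Gamma_yxy = (-77805*x^2 + 331260*x*y - 352580*y^2)/(5949*x^2 - 17028*x*y + 14004*y^2 + 12024), Gamma_yyy = (173850*x - 372100*y)/(5949*x^2 - 17028*x*y + 14004*y^2 + 12024)

E = 1/4 + (289/36)*y^2 - (91/12)*x*y + (29/16)*x^2; F = (305/36)*y - (95/24)*x; G = 167/18
Gamma^k_ij = (1/2) g^{kl} (d_i g_jl + d_j g_il - d_l g_ij), with g^inv = (1/(EG-F^2)) [[G, -F], [-F, E]]
first partials: E_x = -(91/12)*y + (29/8)*x, E_y = (289/18)*y - (91/12)*x, F_x = -95/24, F_y = 305/36, G_x = 0, G_y = 0
D = EG - F^2 = 167/72 + (389/144)*y^2 - (473/144)*x*y + (661/576)*x^2
expanded: Gamma^x_xx = (G E_x - 2F F_x + F E_y)/(2D), Gamma^x_xy = (G E_y - F G_x)/(2D), Gamma^x_yy = (2G F_y - G G_x - F G_y)/(2D), Gamma^y_xx = (2E F_x - E E_y - F E_x)/(2D), Gamma^y_xy = (E G_x - F E_y)/(2D), Gamma^y_yy = (E G_y - 2F F_y + F G_x)/(2D); substitute and cancel common factors


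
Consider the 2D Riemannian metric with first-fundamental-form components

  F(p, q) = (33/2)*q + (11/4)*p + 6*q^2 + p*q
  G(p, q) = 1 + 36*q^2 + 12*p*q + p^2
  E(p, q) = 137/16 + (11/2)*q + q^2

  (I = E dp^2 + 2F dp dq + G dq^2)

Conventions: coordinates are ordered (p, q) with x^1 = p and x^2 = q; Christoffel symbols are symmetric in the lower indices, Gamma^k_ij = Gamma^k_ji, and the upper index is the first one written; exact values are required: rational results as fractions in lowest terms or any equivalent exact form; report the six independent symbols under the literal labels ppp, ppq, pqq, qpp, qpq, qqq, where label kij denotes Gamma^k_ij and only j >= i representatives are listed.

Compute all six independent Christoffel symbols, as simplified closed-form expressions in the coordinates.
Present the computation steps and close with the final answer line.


E = 137/16 + (11/2)*q + q^2; F = (33/2)*q + (11/4)*p + 6*q^2 + p*q; G = 1 + 36*q^2 + 12*p*q + p^2
Gamma^k_ij = (1/2) g^{kl} (d_i g_jl + d_j g_il - d_l g_ij), with g^inv = (1/(EG-F^2)) [[G, -F], [-F, E]]
first partials: E_p = 0, E_q = 11/2 + 2*q, F_p = 11/4 + q, F_q = 33/2 + 12*q + p, G_p = 12*q + 2*p, G_q = 72*q + 12*p
D = EG - F^2 = 137/16 + (11/2)*q + 37*q^2 + 12*p*q + p^2
expanded: Gamma^p_pp = (G E_p - 2F F_p + F E_q)/(2D), Gamma^p_pq = (G E_q - F G_p)/(2D), Gamma^p_qq = (2G F_q - G G_p - F G_q)/(2D), Gamma^q_pp = (2E F_p - E E_q - F E_p)/(2D), Gamma^q_pq = (E G_p - F E_q)/(2D), Gamma^q_qq = (E G_q - 2F F_q + F G_p)/(2D); substitute and cancel common factors

Answer: Gamma_ppp = 0, Gamma_ppq = (16*q + 44)/(16*p^2 + 192*p*q + 592*q^2 + 88*q + 137), Gamma_pqq = (96*q + 264)/(16*p^2 + 192*p*q + 592*q^2 + 88*q + 137), Gamma_qpp = 0, Gamma_qpq = (16*p + 96*q)/(16*p^2 + 192*p*q + 592*q^2 + 88*q + 137), Gamma_qqq = (96*p + 576*q)/(16*p^2 + 192*p*q + 592*q^2 + 88*q + 137)


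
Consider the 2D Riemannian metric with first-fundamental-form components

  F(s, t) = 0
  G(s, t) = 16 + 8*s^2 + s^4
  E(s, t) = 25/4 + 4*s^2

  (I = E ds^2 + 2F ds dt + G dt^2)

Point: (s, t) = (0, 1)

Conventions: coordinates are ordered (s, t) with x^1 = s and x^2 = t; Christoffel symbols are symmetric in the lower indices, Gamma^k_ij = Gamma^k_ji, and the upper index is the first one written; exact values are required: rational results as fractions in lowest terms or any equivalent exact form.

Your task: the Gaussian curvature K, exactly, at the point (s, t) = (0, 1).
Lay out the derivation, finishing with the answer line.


E = 25/4, F = 0, G = 16, EG - F^2 = 100 at the point
E_s = 0, E_t = 0, F_s = 0, F_t = 0, G_s = 0, G_t = 0
E_tt = 0, F_st = 0, G_ss = 16
Using the Brioschi determinant formula for K from the metric derivatives:
M1 = [[-E_tt/2 + F_st - G_ss/2, E_s/2, F_s - E_t/2], [F_t - G_s/2, E, F], [G_t/2, F, G]] = [[-8, 0, 0], [0, 25/4, 0], [0, 0, 16]]; det M1 = -800
M2 = [[0, E_t/2, G_s/2], [E_t/2, E, F], [G_s/2, F, G]] = [[0, 0, 0], [0, 25/4, 0], [0, 0, 16]]; det M2 = 0
det M1 - det M2 = -800; K = -800 / (100)^2 = -2/25

Answer: K = -2/25


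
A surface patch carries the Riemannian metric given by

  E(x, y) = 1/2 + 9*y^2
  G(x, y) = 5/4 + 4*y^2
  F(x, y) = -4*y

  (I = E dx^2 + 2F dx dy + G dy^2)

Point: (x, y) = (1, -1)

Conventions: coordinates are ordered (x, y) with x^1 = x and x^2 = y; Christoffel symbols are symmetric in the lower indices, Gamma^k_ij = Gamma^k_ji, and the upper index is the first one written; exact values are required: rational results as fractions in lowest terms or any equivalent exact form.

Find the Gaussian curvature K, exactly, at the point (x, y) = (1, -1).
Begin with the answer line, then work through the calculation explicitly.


Answer: K = 20376/73441

E = 19/2, F = 4, G = 21/4, EG - F^2 = 271/8 at the point
E_x = 0, E_y = -18, F_x = 0, F_y = -4, G_x = 0, G_y = -8
E_yy = 18, F_xy = 0, G_xx = 0
K follows from Brioschi's formula, (det M1 - det M2)/(EG - F^2)^2.
M1 = [[-E_yy/2 + F_xy - G_xx/2, E_x/2, F_x - E_y/2], [F_y - G_x/2, E, F], [G_y/2, F, G]] = [[-9, 0, 9], [-4, 19/2, 4], [-4, 4, 21/4]]; det M1 = -855/8
M2 = [[0, E_y/2, G_x/2], [E_y/2, E, F], [G_x/2, F, G]] = [[0, -9, 0], [-9, 19/2, 4], [0, 4, 21/4]]; det M2 = -1701/4
det M1 - det M2 = 2547/8; K = 2547/8 / (271/8)^2 = 20376/73441


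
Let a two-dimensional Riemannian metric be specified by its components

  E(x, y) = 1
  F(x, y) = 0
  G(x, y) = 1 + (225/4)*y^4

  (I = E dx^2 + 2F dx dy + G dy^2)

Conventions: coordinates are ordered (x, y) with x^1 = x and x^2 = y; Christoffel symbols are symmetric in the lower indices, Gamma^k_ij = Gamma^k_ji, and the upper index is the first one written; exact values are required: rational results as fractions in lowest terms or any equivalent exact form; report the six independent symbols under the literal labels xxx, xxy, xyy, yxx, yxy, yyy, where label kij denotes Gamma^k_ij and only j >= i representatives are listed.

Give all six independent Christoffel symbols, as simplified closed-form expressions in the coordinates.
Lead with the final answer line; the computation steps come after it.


Answer: Gamma_xxx = 0, Gamma_xxy = 0, Gamma_xyy = 0, Gamma_yxx = 0, Gamma_yxy = 0, Gamma_yyy = 450*y^3/(225*y^4 + 4)

E = 1; F = 0; G = 1 + (225/4)*y^4
Gamma^k_ij = (1/2) g^{kl} (d_i g_jl + d_j g_il - d_l g_ij), with g^inv = (1/(EG-F^2)) [[G, -F], [-F, E]]
first partials: E_x = 0, E_y = 0, F_x = 0, F_y = 0, G_x = 0, G_y = 225*y^3
D = EG - F^2 = 1 + (225/4)*y^4
expanded: Gamma^x_xx = (G E_x - 2F F_x + F E_y)/(2D), Gamma^x_xy = (G E_y - F G_x)/(2D), Gamma^x_yy = (2G F_y - G G_x - F G_y)/(2D), Gamma^y_xx = (2E F_x - E E_y - F E_x)/(2D), Gamma^y_xy = (E G_x - F E_y)/(2D), Gamma^y_yy = (E G_y - 2F F_y + F G_x)/(2D); substitute and cancel common factors


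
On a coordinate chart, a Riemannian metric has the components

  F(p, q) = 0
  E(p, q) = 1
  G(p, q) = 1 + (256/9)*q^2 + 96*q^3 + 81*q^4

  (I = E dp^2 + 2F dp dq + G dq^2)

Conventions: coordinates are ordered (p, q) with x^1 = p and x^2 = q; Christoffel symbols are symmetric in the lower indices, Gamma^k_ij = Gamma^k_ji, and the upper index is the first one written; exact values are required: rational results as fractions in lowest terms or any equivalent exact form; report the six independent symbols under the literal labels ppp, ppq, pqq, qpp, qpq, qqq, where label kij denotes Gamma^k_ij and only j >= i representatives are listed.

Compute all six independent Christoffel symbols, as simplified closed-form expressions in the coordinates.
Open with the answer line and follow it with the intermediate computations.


Answer: Gamma_ppp = 0, Gamma_ppq = 0, Gamma_pqq = 0, Gamma_qpp = 0, Gamma_qpq = 0, Gamma_qqq = (1458*q^3 + 1296*q^2 + 256*q)/(729*q^4 + 864*q^3 + 256*q^2 + 9)

E = 1; F = 0; G = 1 + (256/9)*q^2 + 96*q^3 + 81*q^4
Gamma^k_ij = (1/2) g^{kl} (d_i g_jl + d_j g_il - d_l g_ij), with g^inv = (1/(EG-F^2)) [[G, -F], [-F, E]]
first partials: E_p = 0, E_q = 0, F_p = 0, F_q = 0, G_p = 0, G_q = (512/9)*q + 288*q^2 + 324*q^3
D = EG - F^2 = 1 + (256/9)*q^2 + 96*q^3 + 81*q^4
expanded: Gamma^p_pp = (G E_p - 2F F_p + F E_q)/(2D), Gamma^p_pq = (G E_q - F G_p)/(2D), Gamma^p_qq = (2G F_q - G G_p - F G_q)/(2D), Gamma^q_pp = (2E F_p - E E_q - F E_p)/(2D), Gamma^q_pq = (E G_p - F E_q)/(2D), Gamma^q_qq = (E G_q - 2F F_q + F G_p)/(2D); substitute and cancel common factors


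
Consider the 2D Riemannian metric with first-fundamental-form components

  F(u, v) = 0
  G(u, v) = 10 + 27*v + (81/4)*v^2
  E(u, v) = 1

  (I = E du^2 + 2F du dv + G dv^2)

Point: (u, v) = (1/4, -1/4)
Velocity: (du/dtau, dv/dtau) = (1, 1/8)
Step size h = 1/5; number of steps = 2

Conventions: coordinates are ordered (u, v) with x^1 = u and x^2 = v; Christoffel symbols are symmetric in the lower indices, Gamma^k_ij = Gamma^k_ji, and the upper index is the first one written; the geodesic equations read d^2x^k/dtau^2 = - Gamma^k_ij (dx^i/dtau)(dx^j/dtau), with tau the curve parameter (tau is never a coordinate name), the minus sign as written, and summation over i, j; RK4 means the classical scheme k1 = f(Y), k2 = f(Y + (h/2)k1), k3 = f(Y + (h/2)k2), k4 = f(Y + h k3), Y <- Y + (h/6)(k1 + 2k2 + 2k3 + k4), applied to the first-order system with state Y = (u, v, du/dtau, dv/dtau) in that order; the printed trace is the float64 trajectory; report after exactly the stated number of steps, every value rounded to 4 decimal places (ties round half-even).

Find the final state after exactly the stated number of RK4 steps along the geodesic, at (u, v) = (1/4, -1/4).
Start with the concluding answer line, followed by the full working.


Answer: u = 0.6500, v = -0.2022, du/dtau = 1.0000, dv/dtau = 0.1146

f(Y) = (du/dtau, dv/dtau, -Gamma^u_ij Y'^i Y'^j, -Gamma^v_ij Y'^i Y'^j) with the Gammas evaluated at the stage position; h = 0.200000; intermediate values shown to 6 dp
step 0: u = 0.2500, v = -0.2500, du/dtau = 1.0000, dv/dtau = 0.1250
step 1:
  k1: at (u, v) = (0.250000, -0.250000), (du/dtau, dv/dtau) = (1.000000, 0.125000); Gamma_uuu = 0.000000, Gamma_uuv = 0.000000, Gamma_uvv = 0.000000, Gamma_vuu = 0.000000, Gamma_vuv = 0.000000, Gamma_vvv = 1.868512; k1 = (1.000000, 0.125000, 0.000000, -0.029196)
  k2: at (u, v) = (0.350000, -0.237500), (du/dtau, dv/dtau) = (1.000000, 0.122080); Gamma_uuu = 0.000000, Gamma_uuv = 0.000000, Gamma_uvv = 0.000000, Gamma_vuu = 0.000000, Gamma_vuv = 0.000000, Gamma_vvv = 1.837448; k2 = (1.000000, 0.122080, 0.000000, -0.027385)
  k3: at (u, v) = (0.350000, -0.237792), (du/dtau, dv/dtau) = (1.000000, 0.122262); Gamma_uuu = 0.000000, Gamma_uuv = 0.000000, Gamma_uvv = 0.000000, Gamma_vuu = 0.000000, Gamma_vuv = 0.000000, Gamma_vvv = 1.838169; k3 = (1.000000, 0.122262, 0.000000, -0.027477)
  k4: at (u, v) = (0.450000, -0.225548), (du/dtau, dv/dtau) = (1.000000, 0.119505); Gamma_uuu = 0.000000, Gamma_uuv = 0.000000, Gamma_uvv = 0.000000, Gamma_vuu = 0.000000, Gamma_vuv = 0.000000, Gamma_vvv = 1.808097; k4 = (1.000000, 0.119505, 0.000000, -0.025822)
  Y <- Y + (h/6)(k1 + 2k2 + 2k3 + k4): u = 0.4500, v = -0.2256, du/dtau = 1.0000, dv/dtau = 0.1195
step 2:
  k1: at (u, v) = (0.450000, -0.225560), (du/dtau, dv/dtau) = (1.000000, 0.119509); Gamma_uuu = 0.000000, Gamma_uuv = 0.000000, Gamma_uvv = 0.000000, Gamma_vuu = 0.000000, Gamma_vuv = 0.000000, Gamma_vvv = 1.808128; k1 = (1.000000, 0.119509, 0.000000, -0.025824)
  k2: at (u, v) = (0.550000, -0.213610), (du/dtau, dv/dtau) = (1.000000, 0.116926); Gamma_uuu = 0.000000, Gamma_uuv = 0.000000, Gamma_uvv = 0.000000, Gamma_vuu = 0.000000, Gamma_vuv = 0.000000, Gamma_vvv = 1.779182; k2 = (1.000000, 0.116926, 0.000000, -0.024325)
  k3: at (u, v) = (0.550000, -0.213868), (du/dtau, dv/dtau) = (1.000000, 0.117076); Gamma_uuu = 0.000000, Gamma_uuv = 0.000000, Gamma_uvv = 0.000000, Gamma_vuu = 0.000000, Gamma_vuv = 0.000000, Gamma_vvv = 1.779803; k3 = (1.000000, 0.117076, 0.000000, -0.024395)
  k4: at (u, v) = (0.650000, -0.202145), (du/dtau, dv/dtau) = (1.000000, 0.114630); Gamma_uuu = 0.000000, Gamma_uuv = 0.000000, Gamma_uvv = 0.000000, Gamma_vuu = 0.000000, Gamma_vuv = 0.000000, Gamma_vvv = 1.751834; k4 = (1.000000, 0.114630, 0.000000, -0.023019)
  Y <- Y + (h/6)(k1 + 2k2 + 2k3 + k4): u = 0.6500, v = -0.2022, du/dtau = 1.0000, dv/dtau = 0.1146


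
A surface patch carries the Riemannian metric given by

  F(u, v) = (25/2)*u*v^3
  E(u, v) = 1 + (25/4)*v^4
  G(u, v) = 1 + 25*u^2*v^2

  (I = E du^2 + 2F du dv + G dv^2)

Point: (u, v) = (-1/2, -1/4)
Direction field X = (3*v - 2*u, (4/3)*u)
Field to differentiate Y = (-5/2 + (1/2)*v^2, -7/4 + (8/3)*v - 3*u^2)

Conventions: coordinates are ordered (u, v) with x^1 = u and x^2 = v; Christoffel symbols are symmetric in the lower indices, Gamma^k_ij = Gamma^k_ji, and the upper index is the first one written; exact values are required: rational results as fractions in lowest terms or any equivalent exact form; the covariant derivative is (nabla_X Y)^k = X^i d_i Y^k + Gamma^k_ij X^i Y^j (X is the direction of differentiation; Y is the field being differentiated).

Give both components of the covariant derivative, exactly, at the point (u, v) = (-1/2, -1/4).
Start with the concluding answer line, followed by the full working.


Answer: (nabla_X Y)^u = -6964/13041, (nabla_X Y)^v = -199813/52164

E = 1049/1024, F = 25/256, G = 89/64 at the point
E_u = 0, E_v = -25/64, F_u = -25/128, F_v = -75/64, G_u = -25/16, G_v = -25/8
EG - F^2 = 1449/1024;  g^inv = (1024/1449) * [[89/64, -25/256], [-25/256, 1049/1024]]
first-kind symbols [ij,l] = (1/2)(d_i g_jl + d_j g_il - d_l g_ij): [uu,u] = E_u/2 = 0, [uu,v] = F_u - E_v/2 = 0, [uv,u] = E_v/2 = -25/128, [uv,v] = G_u/2 = -25/32, [vv,u] = F_v - G_u/2 = -25/64, [vv,v] = G_v/2 = -25/16
Gamma^u_ij = (G*[ij,u] - F*[ij,v])/(EG - F^2), Gamma^v_ij = (E*[ij,v] - F*[ij,u])/(EG - F^2)
Gamma_uuu = 0, Gamma_uuv = -200/1449, Gamma_uvv = -400/1449, Gamma_vuu = 0, Gamma_vuv = -800/1449, Gamma_vvv = -1600/1449
X = (1/4, -2/3), Y = (-79/32, -19/6) at the point


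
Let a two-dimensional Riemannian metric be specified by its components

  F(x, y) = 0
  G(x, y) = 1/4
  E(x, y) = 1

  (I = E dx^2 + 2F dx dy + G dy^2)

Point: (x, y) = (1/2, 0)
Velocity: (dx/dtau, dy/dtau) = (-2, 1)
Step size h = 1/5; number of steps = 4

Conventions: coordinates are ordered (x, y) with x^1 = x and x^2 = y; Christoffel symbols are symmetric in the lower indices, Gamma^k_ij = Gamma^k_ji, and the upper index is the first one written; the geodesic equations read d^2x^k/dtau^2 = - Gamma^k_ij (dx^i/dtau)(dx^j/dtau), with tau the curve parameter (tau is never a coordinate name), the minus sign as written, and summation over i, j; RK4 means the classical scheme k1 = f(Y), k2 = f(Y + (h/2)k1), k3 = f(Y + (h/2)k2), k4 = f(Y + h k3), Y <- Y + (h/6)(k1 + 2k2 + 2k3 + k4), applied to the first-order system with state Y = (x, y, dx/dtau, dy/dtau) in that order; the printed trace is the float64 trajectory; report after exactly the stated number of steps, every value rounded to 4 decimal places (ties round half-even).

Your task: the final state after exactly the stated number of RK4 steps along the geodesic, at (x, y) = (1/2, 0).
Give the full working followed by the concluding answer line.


f(Y) = (dx/dtau, dy/dtau, -Gamma^x_ij Y'^i Y'^j, -Gamma^y_ij Y'^i Y'^j) with the Gammas evaluated at the stage position; h = 0.200000; intermediate values shown to 6 dp
step 0: x = 0.5000, y = 0.0000, dx/dtau = -2.0000, dy/dtau = 1.0000
step 1:
  k1: at (x, y) = (0.500000, 0.000000), (dx/dtau, dy/dtau) = (-2.000000, 1.000000); Gamma_xxx = 0.000000, Gamma_xxy = 0.000000, Gamma_xyy = 0.000000, Gamma_yxx = 0.000000, Gamma_yxy = 0.000000, Gamma_yyy = 0.000000; k1 = (-2.000000, 1.000000, 0.000000, 0.000000)
  k2: at (x, y) = (0.300000, 0.100000), (dx/dtau, dy/dtau) = (-2.000000, 1.000000); Gamma_xxx = 0.000000, Gamma_xxy = 0.000000, Gamma_xyy = 0.000000, Gamma_yxx = 0.000000, Gamma_yxy = 0.000000, Gamma_yyy = 0.000000; k2 = (-2.000000, 1.000000, 0.000000, 0.000000)
  k3: at (x, y) = (0.300000, 0.100000), (dx/dtau, dy/dtau) = (-2.000000, 1.000000); Gamma_xxx = 0.000000, Gamma_xxy = 0.000000, Gamma_xyy = 0.000000, Gamma_yxx = 0.000000, Gamma_yxy = 0.000000, Gamma_yyy = 0.000000; k3 = (-2.000000, 1.000000, 0.000000, 0.000000)
  k4: at (x, y) = (0.100000, 0.200000), (dx/dtau, dy/dtau) = (-2.000000, 1.000000); Gamma_xxx = 0.000000, Gamma_xxy = 0.000000, Gamma_xyy = 0.000000, Gamma_yxx = 0.000000, Gamma_yxy = 0.000000, Gamma_yyy = 0.000000; k4 = (-2.000000, 1.000000, 0.000000, 0.000000)
  Y <- Y + (h/6)(k1 + 2k2 + 2k3 + k4): x = 0.1000, y = 0.2000, dx/dtau = -2.0000, dy/dtau = 1.0000
step 2:
  k1: at (x, y) = (0.100000, 0.200000), (dx/dtau, dy/dtau) = (-2.000000, 1.000000); Gamma_xxx = 0.000000, Gamma_xxy = 0.000000, Gamma_xyy = 0.000000, Gamma_yxx = 0.000000, Gamma_yxy = 0.000000, Gamma_yyy = 0.000000; k1 = (-2.000000, 1.000000, 0.000000, 0.000000)
  k2: at (x, y) = (-0.100000, 0.300000), (dx/dtau, dy/dtau) = (-2.000000, 1.000000); Gamma_xxx = 0.000000, Gamma_xxy = 0.000000, Gamma_xyy = 0.000000, Gamma_yxx = 0.000000, Gamma_yxy = 0.000000, Gamma_yyy = 0.000000; k2 = (-2.000000, 1.000000, 0.000000, 0.000000)
  k3: at (x, y) = (-0.100000, 0.300000), (dx/dtau, dy/dtau) = (-2.000000, 1.000000); Gamma_xxx = 0.000000, Gamma_xxy = 0.000000, Gamma_xyy = 0.000000, Gamma_yxx = 0.000000, Gamma_yxy = 0.000000, Gamma_yyy = 0.000000; k3 = (-2.000000, 1.000000, 0.000000, 0.000000)
  k4: at (x, y) = (-0.300000, 0.400000), (dx/dtau, dy/dtau) = (-2.000000, 1.000000); Gamma_xxx = 0.000000, Gamma_xxy = 0.000000, Gamma_xyy = 0.000000, Gamma_yxx = 0.000000, Gamma_yxy = 0.000000, Gamma_yyy = 0.000000; k4 = (-2.000000, 1.000000, 0.000000, 0.000000)
  Y <- Y + (h/6)(k1 + 2k2 + 2k3 + k4): x = -0.3000, y = 0.4000, dx/dtau = -2.0000, dy/dtau = 1.0000
step 3:
  k1: at (x, y) = (-0.300000, 0.400000), (dx/dtau, dy/dtau) = (-2.000000, 1.000000); Gamma_xxx = 0.000000, Gamma_xxy = 0.000000, Gamma_xyy = 0.000000, Gamma_yxx = 0.000000, Gamma_yxy = 0.000000, Gamma_yyy = 0.000000; k1 = (-2.000000, 1.000000, 0.000000, 0.000000)
  k2: at (x, y) = (-0.500000, 0.500000), (dx/dtau, dy/dtau) = (-2.000000, 1.000000); Gamma_xxx = 0.000000, Gamma_xxy = 0.000000, Gamma_xyy = 0.000000, Gamma_yxx = 0.000000, Gamma_yxy = 0.000000, Gamma_yyy = 0.000000; k2 = (-2.000000, 1.000000, 0.000000, 0.000000)
  k3: at (x, y) = (-0.500000, 0.500000), (dx/dtau, dy/dtau) = (-2.000000, 1.000000); Gamma_xxx = 0.000000, Gamma_xxy = 0.000000, Gamma_xyy = 0.000000, Gamma_yxx = 0.000000, Gamma_yxy = 0.000000, Gamma_yyy = 0.000000; k3 = (-2.000000, 1.000000, 0.000000, 0.000000)
  k4: at (x, y) = (-0.700000, 0.600000), (dx/dtau, dy/dtau) = (-2.000000, 1.000000); Gamma_xxx = 0.000000, Gamma_xxy = 0.000000, Gamma_xyy = 0.000000, Gamma_yxx = 0.000000, Gamma_yxy = 0.000000, Gamma_yyy = 0.000000; k4 = (-2.000000, 1.000000, 0.000000, 0.000000)
  Y <- Y + (h/6)(k1 + 2k2 + 2k3 + k4): x = -0.7000, y = 0.6000, dx/dtau = -2.0000, dy/dtau = 1.0000
step 4:
  k1: at (x, y) = (-0.700000, 0.600000), (dx/dtau, dy/dtau) = (-2.000000, 1.000000); Gamma_xxx = 0.000000, Gamma_xxy = 0.000000, Gamma_xyy = 0.000000, Gamma_yxx = 0.000000, Gamma_yxy = 0.000000, Gamma_yyy = 0.000000; k1 = (-2.000000, 1.000000, 0.000000, 0.000000)
  k2: at (x, y) = (-0.900000, 0.700000), (dx/dtau, dy/dtau) = (-2.000000, 1.000000); Gamma_xxx = 0.000000, Gamma_xxy = 0.000000, Gamma_xyy = 0.000000, Gamma_yxx = 0.000000, Gamma_yxy = 0.000000, Gamma_yyy = 0.000000; k2 = (-2.000000, 1.000000, 0.000000, 0.000000)
  k3: at (x, y) = (-0.900000, 0.700000), (dx/dtau, dy/dtau) = (-2.000000, 1.000000); Gamma_xxx = 0.000000, Gamma_xxy = 0.000000, Gamma_xyy = 0.000000, Gamma_yxx = 0.000000, Gamma_yxy = 0.000000, Gamma_yyy = 0.000000; k3 = (-2.000000, 1.000000, 0.000000, 0.000000)
  k4: at (x, y) = (-1.100000, 0.800000), (dx/dtau, dy/dtau) = (-2.000000, 1.000000); Gamma_xxx = 0.000000, Gamma_xxy = 0.000000, Gamma_xyy = 0.000000, Gamma_yxx = 0.000000, Gamma_yxy = 0.000000, Gamma_yyy = 0.000000; k4 = (-2.000000, 1.000000, 0.000000, 0.000000)
  Y <- Y + (h/6)(k1 + 2k2 + 2k3 + k4): x = -1.1000, y = 0.8000, dx/dtau = -2.0000, dy/dtau = 1.0000

Answer: x = -1.1000, y = 0.8000, dx/dtau = -2.0000, dy/dtau = 1.0000


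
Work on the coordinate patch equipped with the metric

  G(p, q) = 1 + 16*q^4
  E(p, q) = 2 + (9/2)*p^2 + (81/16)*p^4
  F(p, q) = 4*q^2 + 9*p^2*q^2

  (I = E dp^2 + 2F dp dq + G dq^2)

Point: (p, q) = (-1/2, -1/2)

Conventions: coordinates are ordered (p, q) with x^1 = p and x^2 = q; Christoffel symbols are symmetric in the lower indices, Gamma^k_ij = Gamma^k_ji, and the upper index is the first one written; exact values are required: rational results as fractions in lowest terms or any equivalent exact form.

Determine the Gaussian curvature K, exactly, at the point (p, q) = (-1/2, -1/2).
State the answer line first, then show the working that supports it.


Answer: K = 65536/143641

E = 881/256, F = 25/16, G = 2, EG - F^2 = 1137/256 at the point
E_p = -225/32, E_q = 0, F_p = -9/4, F_q = -25/4, G_p = 0, G_q = -8
E_qq = 0, F_pq = 9, G_pp = 0
Brioschi: K = (det M1 - det M2) / (EG - F^2)^2 with the standard first/second-derivative matrices M1, M2.
M1 = [[-E_qq/2 + F_pq - G_pp/2, E_p/2, F_p - E_q/2], [F_q - G_p/2, E, F], [G_q/2, F, G]] = [[9, -225/64, -9/4], [-25/4, 881/256, 25/16], [-4, 25/16, 2]]; det M1 = 9
M2 = [[0, E_q/2, G_p/2], [E_q/2, E, F], [G_p/2, F, G]] = [[0, 0, 0], [0, 881/256, 25/16], [0, 25/16, 2]]; det M2 = 0
det M1 - det M2 = 9; K = 9 / (1137/256)^2 = 65536/143641


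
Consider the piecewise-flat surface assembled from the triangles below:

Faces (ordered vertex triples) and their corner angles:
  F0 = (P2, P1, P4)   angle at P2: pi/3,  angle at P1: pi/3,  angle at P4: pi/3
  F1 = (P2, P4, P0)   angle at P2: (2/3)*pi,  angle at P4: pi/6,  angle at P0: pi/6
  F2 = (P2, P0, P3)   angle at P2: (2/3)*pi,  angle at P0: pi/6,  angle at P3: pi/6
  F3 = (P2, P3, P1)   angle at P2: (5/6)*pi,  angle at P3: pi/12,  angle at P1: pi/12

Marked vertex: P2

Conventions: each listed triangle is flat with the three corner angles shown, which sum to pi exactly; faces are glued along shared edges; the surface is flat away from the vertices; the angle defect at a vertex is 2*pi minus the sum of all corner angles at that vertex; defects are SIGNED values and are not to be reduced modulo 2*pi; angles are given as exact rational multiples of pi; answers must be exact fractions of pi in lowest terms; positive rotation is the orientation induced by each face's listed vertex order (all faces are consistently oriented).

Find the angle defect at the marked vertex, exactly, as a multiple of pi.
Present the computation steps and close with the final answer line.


Sum of corner angles at P2: (5/2)*pi
defect = 2*pi - (5/2)*pi

Answer: defect(P2) = -pi/2


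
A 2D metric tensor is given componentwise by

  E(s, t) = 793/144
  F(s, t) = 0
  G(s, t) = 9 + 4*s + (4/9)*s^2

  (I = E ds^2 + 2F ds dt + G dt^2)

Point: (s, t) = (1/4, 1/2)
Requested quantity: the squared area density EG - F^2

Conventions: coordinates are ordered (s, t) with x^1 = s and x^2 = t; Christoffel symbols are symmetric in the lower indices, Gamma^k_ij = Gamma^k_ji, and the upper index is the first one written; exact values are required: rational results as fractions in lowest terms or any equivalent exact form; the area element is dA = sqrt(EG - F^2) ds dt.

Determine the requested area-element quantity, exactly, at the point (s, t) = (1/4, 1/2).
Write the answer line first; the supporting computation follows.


Answer: EG - F^2 = 286273/5184

E = 793/144, F = 0, G = 361/36; EG - F^2 = 286273/5184


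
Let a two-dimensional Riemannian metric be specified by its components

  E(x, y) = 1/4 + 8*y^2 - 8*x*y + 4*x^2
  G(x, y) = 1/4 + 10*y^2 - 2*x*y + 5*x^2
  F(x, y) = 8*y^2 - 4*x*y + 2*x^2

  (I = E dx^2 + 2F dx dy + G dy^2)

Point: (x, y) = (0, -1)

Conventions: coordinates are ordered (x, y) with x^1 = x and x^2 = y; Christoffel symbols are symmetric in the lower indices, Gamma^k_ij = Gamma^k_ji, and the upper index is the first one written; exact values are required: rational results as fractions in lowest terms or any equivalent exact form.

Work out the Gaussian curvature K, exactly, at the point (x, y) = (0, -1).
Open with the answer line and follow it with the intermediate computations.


Answer: K = 45488/108241

E = 33/4, F = 8, G = 41/4, EG - F^2 = 329/16 at the point
E_x = 8, E_y = -16, F_x = 4, F_y = -16, G_x = 2, G_y = -20
E_yy = 16, F_xy = -4, G_xx = 10
Compute both Brioschi determinants and normalise by (EG - F^2)^2.
M1 = [[-E_yy/2 + F_xy - G_xx/2, E_x/2, F_x - E_y/2], [F_y - G_x/2, E, F], [G_y/2, F, G]] = [[-17, 4, 12], [-17, 33/4, 8], [-10, 8, 41/4]]; det M1 = -9833/16
M2 = [[0, E_y/2, G_x/2], [E_y/2, E, F], [G_x/2, F, G]] = [[0, -8, 1], [-8, 33/4, 8], [1, 8, 41/4]]; det M2 = -3169/4
det M1 - det M2 = 2843/16; K = 2843/16 / (329/16)^2 = 45488/108241


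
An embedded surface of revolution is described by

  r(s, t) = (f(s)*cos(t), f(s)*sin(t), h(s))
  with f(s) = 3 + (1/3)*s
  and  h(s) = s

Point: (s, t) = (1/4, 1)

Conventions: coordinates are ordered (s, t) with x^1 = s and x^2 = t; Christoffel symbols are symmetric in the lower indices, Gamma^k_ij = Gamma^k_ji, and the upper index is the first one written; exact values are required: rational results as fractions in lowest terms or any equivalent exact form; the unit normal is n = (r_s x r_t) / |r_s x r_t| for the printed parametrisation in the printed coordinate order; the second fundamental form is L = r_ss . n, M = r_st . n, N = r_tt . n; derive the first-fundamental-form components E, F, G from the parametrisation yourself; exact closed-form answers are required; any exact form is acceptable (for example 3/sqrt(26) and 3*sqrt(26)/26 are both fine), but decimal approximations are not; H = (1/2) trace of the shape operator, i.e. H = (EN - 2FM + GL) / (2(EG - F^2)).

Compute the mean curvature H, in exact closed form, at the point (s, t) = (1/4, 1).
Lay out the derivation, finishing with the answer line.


f = 37/12, f' = 1/3, f'' = 0, h' = 1, h'' = 0
E = 10/9, F = 0, G = 1369/144; answer radicand W^2 = 10/9
unnormalised second-form numerators: l = 0, m = 0, n = 37/12; L = l/sqrt(10/9), and similarly M = m/sqrt(W^2), N = n/sqrt(W^2)
H = (E*n - 2*F*m + G*l) / (2*(EG - F^2)*sqrt(W^2)); E*n - 2*F*m + G*l = 185/54, EG - F^2 = 6845/648, so H = (6/37)/sqrt(10/9)

Answer: H = 9*sqrt(10)/185


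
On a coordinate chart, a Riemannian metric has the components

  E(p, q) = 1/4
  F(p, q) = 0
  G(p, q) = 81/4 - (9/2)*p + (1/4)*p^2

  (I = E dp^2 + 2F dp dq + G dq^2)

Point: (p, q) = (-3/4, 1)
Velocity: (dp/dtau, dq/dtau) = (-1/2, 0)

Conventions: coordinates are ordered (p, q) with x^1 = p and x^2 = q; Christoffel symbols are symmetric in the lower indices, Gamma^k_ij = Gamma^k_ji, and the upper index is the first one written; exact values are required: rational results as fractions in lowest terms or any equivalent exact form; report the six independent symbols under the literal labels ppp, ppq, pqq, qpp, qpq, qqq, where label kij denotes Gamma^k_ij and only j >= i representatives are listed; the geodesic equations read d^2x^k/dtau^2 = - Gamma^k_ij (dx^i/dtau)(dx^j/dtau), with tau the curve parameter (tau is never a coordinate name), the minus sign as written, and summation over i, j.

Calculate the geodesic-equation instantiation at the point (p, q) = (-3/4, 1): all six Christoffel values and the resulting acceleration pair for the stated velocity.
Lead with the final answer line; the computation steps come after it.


Answer: Gamma_ppp = 0, Gamma_ppq = 0, Gamma_pqq = 39/4, Gamma_qpp = 0, Gamma_qpq = -4/39, Gamma_qqq = 0; accelerations (d^2p/dtau^2, d^2q/dtau^2) = (0, 0)

E = 1/4, F = 0, G = 1521/64 at the point
E_p = 0, E_q = 0, F_p = 0, F_q = 0, G_p = -39/8, G_q = 0
EG - F^2 = 1521/256;  g^inv = (256/1521) * [[1521/64, 0], [0, 1/4]]
first-kind symbols [ij,l] = (1/2)(d_i g_jl + d_j g_il - d_l g_ij): [pp,p] = E_p/2 = 0, [pp,q] = F_p - E_q/2 = 0, [pq,p] = E_q/2 = 0, [pq,q] = G_p/2 = -39/16, [qq,p] = F_q - G_p/2 = 39/16, [qq,q] = G_q/2 = 0
Gamma^p_ij = (G*[ij,p] - F*[ij,q])/(EG - F^2), Gamma^q_ij = (E*[ij,q] - F*[ij,p])/(EG - F^2)
Gamma_ppp = 0, Gamma_ppq = 0, Gamma_pqq = 39/4, Gamma_qpp = 0, Gamma_qpq = -4/39, Gamma_qqq = 0
d^2p/dtau^2 = -(Gamma_ppp*(-1/2)^2 + 2*Gamma_ppq*(-1/2)*(0) + Gamma_pqq*(0)^2) = 0
d^2q/dtau^2 = -(Gamma_qpp*(-1/2)^2 + 2*Gamma_qpq*(-1/2)*(0) + Gamma_qqq*(0)^2) = 0


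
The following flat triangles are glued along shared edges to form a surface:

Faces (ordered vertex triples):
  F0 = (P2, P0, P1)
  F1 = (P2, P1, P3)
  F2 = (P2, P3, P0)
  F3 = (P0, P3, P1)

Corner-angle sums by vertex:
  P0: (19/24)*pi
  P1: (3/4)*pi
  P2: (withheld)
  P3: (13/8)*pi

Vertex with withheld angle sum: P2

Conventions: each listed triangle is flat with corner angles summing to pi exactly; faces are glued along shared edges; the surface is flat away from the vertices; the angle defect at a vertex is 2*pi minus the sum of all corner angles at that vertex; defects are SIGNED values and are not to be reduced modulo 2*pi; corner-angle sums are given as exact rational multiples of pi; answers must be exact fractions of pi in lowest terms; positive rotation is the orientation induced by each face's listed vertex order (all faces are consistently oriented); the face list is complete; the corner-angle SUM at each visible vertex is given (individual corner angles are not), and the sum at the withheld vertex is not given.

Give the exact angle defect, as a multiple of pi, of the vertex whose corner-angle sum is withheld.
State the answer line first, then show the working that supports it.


Answer: defect(P2) = (7/6)*pi

V = 4, E = 6, F = 4; chi = V - E + F = 2
Gauss-Bonnet: total defect = 2*pi*chi = 4*pi; visible defects sum to (17/6)*pi


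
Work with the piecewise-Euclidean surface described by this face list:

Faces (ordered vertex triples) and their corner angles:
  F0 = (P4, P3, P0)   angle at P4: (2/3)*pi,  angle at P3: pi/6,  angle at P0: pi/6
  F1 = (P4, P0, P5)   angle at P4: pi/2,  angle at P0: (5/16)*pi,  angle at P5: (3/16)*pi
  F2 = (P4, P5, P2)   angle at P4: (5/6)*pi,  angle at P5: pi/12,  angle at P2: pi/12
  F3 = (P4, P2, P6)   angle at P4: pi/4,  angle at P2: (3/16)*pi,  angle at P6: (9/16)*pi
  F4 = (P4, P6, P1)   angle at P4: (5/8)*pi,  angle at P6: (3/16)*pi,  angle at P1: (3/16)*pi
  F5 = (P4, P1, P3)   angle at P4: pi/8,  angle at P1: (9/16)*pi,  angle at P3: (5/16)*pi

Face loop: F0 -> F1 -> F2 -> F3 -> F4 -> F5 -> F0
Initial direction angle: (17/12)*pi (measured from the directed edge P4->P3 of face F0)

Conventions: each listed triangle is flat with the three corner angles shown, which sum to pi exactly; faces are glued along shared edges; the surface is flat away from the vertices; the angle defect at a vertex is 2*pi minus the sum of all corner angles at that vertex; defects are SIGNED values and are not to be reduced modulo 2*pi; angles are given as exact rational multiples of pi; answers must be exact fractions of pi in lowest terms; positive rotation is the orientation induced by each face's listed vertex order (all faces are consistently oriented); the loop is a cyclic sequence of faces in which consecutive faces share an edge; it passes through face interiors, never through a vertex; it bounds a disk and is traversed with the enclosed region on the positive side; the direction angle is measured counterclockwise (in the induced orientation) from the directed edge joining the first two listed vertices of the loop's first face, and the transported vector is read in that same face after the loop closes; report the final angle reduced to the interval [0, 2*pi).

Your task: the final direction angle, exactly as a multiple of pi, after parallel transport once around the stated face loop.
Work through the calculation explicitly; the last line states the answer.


enclosed vertex P4: corner angles sum to 3*pi, defect = 2*pi - 3*pi = -pi
the final direction is the initial angle plus the enclosed defects, taken mod 2*pi in the induced orientation
final angle = (17/12)*pi - pi = (5/12)*pi (mod 2*pi)

Answer: final direction angle = (5/12)*pi


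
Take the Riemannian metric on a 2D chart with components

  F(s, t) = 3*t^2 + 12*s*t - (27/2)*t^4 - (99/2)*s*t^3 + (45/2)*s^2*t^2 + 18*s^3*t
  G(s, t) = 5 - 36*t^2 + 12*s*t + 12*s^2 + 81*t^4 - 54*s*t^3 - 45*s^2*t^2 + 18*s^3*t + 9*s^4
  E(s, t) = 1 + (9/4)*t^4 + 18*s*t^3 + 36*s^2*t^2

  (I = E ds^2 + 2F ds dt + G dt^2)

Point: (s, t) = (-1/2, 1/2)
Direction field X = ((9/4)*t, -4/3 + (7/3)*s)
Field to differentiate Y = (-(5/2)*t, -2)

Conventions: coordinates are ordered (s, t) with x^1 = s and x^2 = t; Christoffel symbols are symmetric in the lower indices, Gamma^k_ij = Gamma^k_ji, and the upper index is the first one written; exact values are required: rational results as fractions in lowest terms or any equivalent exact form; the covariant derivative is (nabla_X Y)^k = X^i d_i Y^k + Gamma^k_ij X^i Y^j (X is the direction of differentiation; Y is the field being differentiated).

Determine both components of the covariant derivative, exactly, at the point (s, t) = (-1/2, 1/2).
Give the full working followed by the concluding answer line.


E = 145/64, F = 9/32, G = 17/16 at the point
E_s = -27/4, E_t = 27/8, F_s = 15/16, F_t = 195/16, G_s = 3/4, G_t = 21/4
EG - F^2 = 149/64;  g^inv = (64/149) * [[17/16, -9/32], [-9/32, 145/64]]
first-kind symbols [ij,l] = (1/2)(d_i g_jl + d_j g_il - d_l g_ij): [ss,s] = E_s/2 = -27/8, [ss,t] = F_s - E_t/2 = -3/4, [st,s] = E_t/2 = 27/16, [st,t] = G_s/2 = 3/8, [tt,s] = F_t - G_s/2 = 189/16, [tt,t] = G_t/2 = 21/8
Gamma^s_ij = (G*[ij,s] - F*[ij,t])/(EG - F^2), Gamma^t_ij = (E*[ij,t] - F*[ij,s])/(EG - F^2)
Gamma_sss = -216/149, Gamma_sst = 108/149, Gamma_stt = 756/149, Gamma_tss = -48/149, Gamma_tst = 24/149, Gamma_ttt = 168/149
X = (9/8, -5/2), Y = (-5/4, -2) at the point

Answer: (nabla_X Y)^s = 10219/298, (nabla_X Y)^t = 1857/298


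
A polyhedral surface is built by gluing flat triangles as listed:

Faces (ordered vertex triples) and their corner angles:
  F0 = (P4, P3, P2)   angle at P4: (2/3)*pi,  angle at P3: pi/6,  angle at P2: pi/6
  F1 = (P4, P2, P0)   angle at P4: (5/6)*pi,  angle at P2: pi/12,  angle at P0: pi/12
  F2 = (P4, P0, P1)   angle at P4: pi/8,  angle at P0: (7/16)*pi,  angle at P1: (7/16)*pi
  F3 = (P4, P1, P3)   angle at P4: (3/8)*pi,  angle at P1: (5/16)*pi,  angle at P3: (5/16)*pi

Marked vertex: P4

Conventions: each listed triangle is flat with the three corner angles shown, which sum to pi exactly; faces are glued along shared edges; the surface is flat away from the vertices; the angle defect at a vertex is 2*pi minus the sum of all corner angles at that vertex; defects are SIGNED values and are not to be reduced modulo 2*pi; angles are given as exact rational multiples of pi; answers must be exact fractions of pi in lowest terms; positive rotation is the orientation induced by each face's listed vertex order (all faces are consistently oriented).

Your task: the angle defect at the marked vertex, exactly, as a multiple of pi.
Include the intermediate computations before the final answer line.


Sum of corner angles at P4: 2*pi
defect = 2*pi - 2*pi

Answer: defect(P4) = 0


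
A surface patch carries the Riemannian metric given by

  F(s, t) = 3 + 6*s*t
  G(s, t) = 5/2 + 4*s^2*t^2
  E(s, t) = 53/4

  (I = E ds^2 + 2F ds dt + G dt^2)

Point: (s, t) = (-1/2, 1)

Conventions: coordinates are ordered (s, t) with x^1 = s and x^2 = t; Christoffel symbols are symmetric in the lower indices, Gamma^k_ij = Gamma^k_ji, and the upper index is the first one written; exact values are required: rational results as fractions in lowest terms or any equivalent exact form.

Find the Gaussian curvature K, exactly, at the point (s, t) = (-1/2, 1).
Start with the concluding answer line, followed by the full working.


Answer: K = 80/2597

E = 53/4, F = 0, G = 7/2, EG - F^2 = 371/8 at the point
E_s = 0, E_t = 0, F_s = 6, F_t = -3, G_s = -4, G_t = 2
E_tt = 0, F_st = 6, G_ss = 8
Evaluate Brioschi's two determinant matrices M1, M2 and divide by (EG - F^2)^2.
M1 = [[-E_tt/2 + F_st - G_ss/2, E_s/2, F_s - E_t/2], [F_t - G_s/2, E, F], [G_t/2, F, G]] = [[2, 0, 6], [-1, 53/4, 0], [1, 0, 7/2]]; det M1 = 53/4
M2 = [[0, E_t/2, G_s/2], [E_t/2, E, F], [G_s/2, F, G]] = [[0, 0, -2], [0, 53/4, 0], [-2, 0, 7/2]]; det M2 = -53
det M1 - det M2 = 265/4; K = 265/4 / (371/8)^2 = 80/2597


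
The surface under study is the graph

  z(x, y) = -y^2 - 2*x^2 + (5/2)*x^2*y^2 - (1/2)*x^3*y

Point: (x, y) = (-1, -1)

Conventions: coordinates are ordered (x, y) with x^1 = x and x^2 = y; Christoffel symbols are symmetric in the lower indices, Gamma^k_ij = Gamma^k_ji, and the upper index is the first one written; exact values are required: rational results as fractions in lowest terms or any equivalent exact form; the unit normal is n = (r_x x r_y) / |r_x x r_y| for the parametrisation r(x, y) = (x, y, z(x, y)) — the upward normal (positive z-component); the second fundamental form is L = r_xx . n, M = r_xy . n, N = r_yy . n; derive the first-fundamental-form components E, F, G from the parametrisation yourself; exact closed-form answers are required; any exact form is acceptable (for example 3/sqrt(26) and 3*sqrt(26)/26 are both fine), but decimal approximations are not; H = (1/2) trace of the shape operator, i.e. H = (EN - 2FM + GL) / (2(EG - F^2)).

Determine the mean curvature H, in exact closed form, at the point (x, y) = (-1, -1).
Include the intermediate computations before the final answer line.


z_x = 1/2, z_y = -5/2, z_xx = -2, z_xy = 17/2, z_yy = 3
E = 5/4, F = -5/4, G = 29/4; answer radicand W^2 = 15/2
unnormalised second-form numerators: l = -2, m = 17/2, n = 3; L = l/sqrt(15/2), and similarly M = m/sqrt(W^2), N = n/sqrt(W^2)
H = (E*n - 2*F*m + G*l) / (2*(EG - F^2)*sqrt(W^2)); E*n - 2*F*m + G*l = 21/2, EG - F^2 = 15/2, so H = (7/10)/sqrt(15/2)

Answer: H = 7*sqrt(30)/150


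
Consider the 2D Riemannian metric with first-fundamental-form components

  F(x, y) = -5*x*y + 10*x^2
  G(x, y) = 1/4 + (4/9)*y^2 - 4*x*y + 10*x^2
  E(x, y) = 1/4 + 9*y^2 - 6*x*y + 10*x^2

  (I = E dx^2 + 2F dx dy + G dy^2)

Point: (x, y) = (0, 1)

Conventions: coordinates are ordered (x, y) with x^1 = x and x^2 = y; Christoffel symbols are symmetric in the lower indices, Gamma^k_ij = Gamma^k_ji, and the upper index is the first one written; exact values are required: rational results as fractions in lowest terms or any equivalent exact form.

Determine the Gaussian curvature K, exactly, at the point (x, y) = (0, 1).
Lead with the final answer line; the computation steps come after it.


Answer: K = 16704/855625

E = 37/4, F = 0, G = 25/36, EG - F^2 = 925/144 at the point
E_x = -6, E_y = 18, F_x = -5, F_y = 0, G_x = -4, G_y = 8/9
E_yy = 18, F_xy = -5, G_xx = 20
The intrinsic route: Brioschi's K = (det M1 - det M2)/(EG - F^2)^2.
M1 = [[-E_yy/2 + F_xy - G_xx/2, E_x/2, F_x - E_y/2], [F_y - G_x/2, E, F], [G_y/2, F, G]] = [[-24, -3, -14], [2, 37/4, 0], [4/9, 0, 25/36]]; det M1 = -832/9
M2 = [[0, E_y/2, G_x/2], [E_y/2, E, F], [G_x/2, F, G]] = [[0, 9, -2], [9, 37/4, 0], [-2, 0, 25/36]]; det M2 = -373/4
det M1 - det M2 = 29/36; K = 29/36 / (925/144)^2 = 16704/855625
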